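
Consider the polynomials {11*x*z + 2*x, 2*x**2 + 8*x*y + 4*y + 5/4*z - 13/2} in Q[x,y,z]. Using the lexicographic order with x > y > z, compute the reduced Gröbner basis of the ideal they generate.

Buchberger's algorithm terminates because the ascending chain of leading-term ideals stabilizes.

f_1 = 11*x*z + 2*x, LT = x*z.
f_2 = 2*x**2 + 8*x*y + 4*y + 5/4*z - 13/2, LT = x**2.

S(f_1,f_2): lcm = x**2*z. S = 2/11*x**2 - 4*x*y*z - 2*y*z - 5/8*z**2 + 13/4*z.
  reduce S modulo (f_1, f_2):
  remainder -2*y*z - 4/11*y - 5/8*z**2 + 69/22*z + 13/22 ≠ 0; add g_3 = -2*y*z - 4/11*y - 5/8*z**2 + 69/22*z + 13/22 to the basis.

The other S-polynomials (S(f_1,g_3), S(f_2,g_3)) all reduce to 0 modulo the current basis, so we have a Gröbner basis.

G = {x**2 + 4*x*y + 2*y + 5/8*z - 13/4, x*z + 2/11*x, y*z + 2/11*y + 5/16*z**2 - 69/44*z - 13/44}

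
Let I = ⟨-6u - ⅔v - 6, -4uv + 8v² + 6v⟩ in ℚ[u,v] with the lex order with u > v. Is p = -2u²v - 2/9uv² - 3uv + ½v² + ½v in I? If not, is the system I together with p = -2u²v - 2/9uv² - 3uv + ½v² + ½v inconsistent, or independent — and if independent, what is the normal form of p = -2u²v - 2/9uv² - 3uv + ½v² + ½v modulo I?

-2u²v - 2/9uv² - 3uv + ½v² + ½v is independent of I; its normal form modulo I is 59/76v.

First compute the reduced Gröbner basis of I by Buchberger's algorithm.
f_1 = -6u - ⅔v - 6, LT = u.
f_2 = -4uv + 8v² + 6v, LT = uv.

S(f_1,f_2): lcm = uv. S = 19/9v² + 5/2v.
  reduce S modulo (f_1, f_2):
  remainder 19/9v² + 5/2v ≠ 0; add h_3 = 19/9v² + 5/2v to the basis.

The other S-polynomials (S(f_1,h_3), S(f_2,h_3)) all reduce to 0 modulo the current basis, so we have a Gröbner basis.
Inter-reduce: drop elements whose leading term is divisible by another's, tail-reduce, and make monic.
Reduced Gröbner basis: {u + 1/9v + 1, v² + 45/38v}.
Label its elements g_1 = u + 1/9v + 1, g_2 = v² + 45/38v.

Reduce p = -2u²v - 2/9uv² - 3uv + ½v² + ½v modulo G:
  leading term u²v: subtract (-2uv)·g_1 from -2u²v - 2/9uv² - 3uv + ½v² + ½v → -uv + ½v² + ½v
  leading term uv: subtract (-v)·g_1 from -uv + ½v² + ½v → 11/18v² + 3/2v
  leading term v²: subtract (11/18)·g_2 from 11/18v² + 3/2v → 59/76v
  leading term v: no divisor's leading term divides it; move 59/76v to the remainder.
  normal form = 59/76v.
The normal form is nonzero, so p ∉ I. Since p minus its normal form lies in I, I + (p) = I + (r) where r = 59/76v; decide whether this ideal is the whole ring.
Run Buchberger on G together with r (pairs among the g_i already reduce to 0 since G is a Gröbner basis):
g_1 = u + 1/9v + 1, LT = u.
g_2 = v² + 45/38v, LT = v².
r = 59/76v, LT = v.

The S-polynomials (S(g_1,g_2), S(g_1,r), S(g_2,r)) all reduce to 0 modulo the current basis, so we have a Gröbner basis.
Inter-reduce: drop elements whose leading term is divisible by another's, tail-reduce, and make monic.
Reduced Gröbner basis: {u + 1, v}.
The reduced Gröbner basis of I + (p) is {u + 1, v} ≠ {1}, a proper ideal, so the enlarged system stays consistent: p is independent of I, with normal form 59/76v.

Ideal membership is decidable via reduction modulo a Gröbner basis.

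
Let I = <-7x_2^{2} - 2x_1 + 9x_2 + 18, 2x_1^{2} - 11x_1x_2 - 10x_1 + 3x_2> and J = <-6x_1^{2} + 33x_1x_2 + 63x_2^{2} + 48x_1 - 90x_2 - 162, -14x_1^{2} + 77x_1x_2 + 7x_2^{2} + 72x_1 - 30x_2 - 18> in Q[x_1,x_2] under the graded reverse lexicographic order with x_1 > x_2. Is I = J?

Yes, the ideals are equal.

For a fixed monomial order, each ideal has a unique reduced Gröbner basis; comparing bases decides equality.
Buchberger on the first generating set:
f_1 = -7x_2^{2} - 2x_1 + 9x_2 + 18, LT = x_2^{2}.
f_2 = 2x_1^{2} - 11x_1x_2 - 10x_1 + 3x_2, LT = x_1^{2}.

The S-polynomials (S(f_1,f_2)) all reduce to 0 modulo the current basis, so we have a Gröbner basis.
Inter-reduce: drop elements whose leading term is divisible by another's, tail-reduce, and make monic.
Reduced Gröbner basis: {x_1^{2} - \tfrac{11}{2}x_1x_2 - 5x_1 + \tfrac{3}{2}x_2, x_2^{2} + \tfrac{2}{7}x_1 - \tfrac{9}{7}x_2 - \tfrac{18}{7}}.

Buchberger on the second generating set:
h_1 = -6x_1^{2} + 33x_1x_2 + 63x_2^{2} + 48x_1 - 90x_2 - 162, LT = x_1^{2}.
h_2 = -14x_1^{2} + 77x_1x_2 + 7x_2^{2} + 72x_1 - 30x_2 - 18, LT = x_1^{2}.

S(h_1,h_2): lcm = x_1^{2}. S = -10x_2^{2} - \tfrac{20}{7}x_1 + \tfrac{90}{7}x_2 + \tfrac{180}{7}.
  leading term x_2^{2}: no divisor's leading term divides it; move -10x_2^{2} to the remainder.
  leading term x_1: no divisor's leading term divides it; move -\tfrac{20}{7}x_1 to the remainder.
  leading term x_2: no divisor's leading term divides it; move \tfrac{90}{7}x_2 to the remainder.
  leading term 1: no divisor's leading term divides it; move \tfrac{180}{7} to the remainder.
  remainder -10x_2^{2} - \tfrac{20}{7}x_1 + \tfrac{90}{7}x_2 + \tfrac{180}{7} ≠ 0; add k_3 = -10x_2^{2} - \tfrac{20}{7}x_1 + \tfrac{90}{7}x_2 + \tfrac{180}{7} to the basis.

The other S-polynomials (S(h_1,k_3), S(h_2,k_3)) all reduce to 0 modulo the current basis, so we have a Gröbner basis.
Inter-reduce: drop elements whose leading term is divisible by another's, tail-reduce, and make monic.
Reduced Gröbner basis: {x_1^{2} - \tfrac{11}{2}x_1x_2 - 5x_1 + \tfrac{3}{2}x_2, x_2^{2} + \tfrac{2}{7}x_1 - \tfrac{9}{7}x_2 - \tfrac{18}{7}}.

These coincide, so the ideals are equal.
The same test decides containment: I ⊆ J iff every generator of I reduces to 0 modulo a Gröbner basis of J.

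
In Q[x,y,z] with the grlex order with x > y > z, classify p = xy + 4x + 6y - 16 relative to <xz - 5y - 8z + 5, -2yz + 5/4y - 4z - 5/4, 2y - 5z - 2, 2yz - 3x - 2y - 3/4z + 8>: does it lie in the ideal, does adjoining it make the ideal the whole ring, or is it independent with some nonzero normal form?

First compute the reduced Gröbner basis of I by Buchberger's algorithm.
f_1 = xz - 5y - 8z + 5, LT = xz.
f_2 = -2yz + 5/4y - 4z - 5/4, LT = yz.
f_3 = 2y - 5z - 2, LT = y.
f_4 = 2yz - 3x - 2y - 3/4z + 8, LT = yz.

S(f_1,f_4): lcm = xyz. S = 3/2x^2 + xy + 3/8xz - 5y^2 - 8yz - 4x + 5y.
  reduce S modulo (f_1, f_2, f_3, f_4):
  remainder 3/2x^2 - 3x + 2173/32z ≠ 0; add h_5 = 3/2x^2 - 3x + 2173/32z to the basis.

S(f_2,f_3): lcm = yz. S = 5/2z^2 - 5/8y + 3z + 5/8.
  reduce S modulo (f_1, f_2, f_3, f_4, h_5):
  remainder 5/2z^2 + 23/16z ≠ 0; add h_6 = 5/2z^2 + 23/16z to the basis.

S(f_2,f_4): lcm = yz. S = 3/2x + 3/8y + 19/8z - 27/8.
  reduce S modulo (f_1, f_2, f_3, f_4, h_5, h_6):
  remainder 3/2x + 53/16z - 3 ≠ 0; add h_7 = 3/2x + 53/16z - 3 to the basis.

S(f_1,h_5): lcm = x^2z. S = -5xy - 6xz - 2173/48z^2 + 5x.
  reduce S modulo (f_1, f_2, f_3, f_4, h_5, h_6, h_7):
  remainder -678181/1920z ≠ 0; add h_8 = -678181/1920z to the basis.

The other S-polynomials (S(f_1,f_2), S(f_1,f_3), S(f_3,f_4), S(f_2,h_5), S(f_3,h_5), S(f_4,h_5), S(f_1,h_6), S(f_2,h_6), S(f_3,h_6), S(f_4,h_6), S(h_5,h_6), S(f_1,h_7), S(f_2,h_7), S(f_3,h_7), S(f_4,h_7), S(h_5,h_7), S(h_6,h_7), S(f_1,h_8), S(f_2,h_8), S(f_3,h_8), S(f_4,h_8), S(h_5,h_8), S(h_6,h_8), S(h_7,h_8)) all reduce to 0 modulo the current basis, so we have a Gröbner basis.
Inter-reduce: drop elements whose leading term is divisible by another's, tail-reduce, and make monic.
Reduced Gröbner basis: {x - 2, y - 1, z}.
Label its elements g_1 = x - 2, g_2 = y - 1, g_3 = z.

Reduce p = xy + 4x + 6y - 16 modulo G:
  leading term xy: subtract (y)·g_1 from xy + 4x + 6y - 16 → 4x + 8y - 16
  leading term x: subtract (4)·g_1 from 4x + 8y - 16 → 8y - 8
  leading term y: subtract (8)·g_2 from 8y - 8 → 0
  normal form = 0.
Since the normal form is 0, p ∈ I.

xy + 4x + 6y - 16 lies in I (it reduces to 0).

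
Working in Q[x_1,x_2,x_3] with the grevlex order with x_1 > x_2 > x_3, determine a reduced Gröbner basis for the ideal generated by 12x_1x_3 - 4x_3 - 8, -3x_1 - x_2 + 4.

Buchberger's algorithm terminates because the ascending chain of leading-term ideals stabilizes.

f_1 = 12x_1x_3 - 4x_3 - 8, LT = x_1x_3.
f_2 = -3x_1 - x_2 + 4, LT = x_1.

S(f_1,f_2): lcm = x_1x_3. S = -1/3x_2x_3 + x_3 - 2/3.
  leading term x_2x_3: no divisor's leading term divides it; move -1/3x_2x_3 to the remainder.
  leading term x_3: no divisor's leading term divides it; move x_3 to the remainder.
  leading term 1: no divisor's leading term divides it; move -2/3 to the remainder.
  remainder -1/3x_2x_3 + x_3 - 2/3 ≠ 0; add g_3 = -1/3x_2x_3 + x_3 - 2/3 to the basis.

S(f_1,g_3): lcm = x_1x_2x_3. S = 3x_1x_3 - 1/3x_2x_3 - 2x_1 - 2/3x_2.
  leading term x_1x_3: subtract (1/4)·f_1 from 3x_1x_3 - 1/3x_2x_3 - 2x_1 - 2/3x_2 → -1/3x_2x_3 - 2x_1 - 2/3x_2 + x_3 + 2
  leading term x_2x_3: subtract (1)·g_3 from -1/3x_2x_3 - 2x_1 - 2/3x_2 + x_3 + 2 → -2x_1 - 2/3x_2 + 8/3
  leading term x_1: subtract (2/3)·f_2 from -2x_1 - 2/3x_2 + 8/3 → 0
  remainder 0.

S(f_2,g_3): leading monomials are coprime, so the S-polynomial reduces to 0 (Buchberger's first criterion).
Every S-polynomial of the final basis reduces to 0, so we have a Gröbner basis.
Inter-reduce: drop elements whose leading term is divisible by another's, tail-reduce, and make monic.

G = {x_2x_3 - 3x_3 + 2, x_1 + 1/3x_2 - 4/3}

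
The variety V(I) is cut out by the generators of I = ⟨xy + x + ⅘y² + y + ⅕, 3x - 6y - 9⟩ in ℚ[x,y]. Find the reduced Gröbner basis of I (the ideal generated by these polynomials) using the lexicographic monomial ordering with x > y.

The reduced Gröbner basis is the canonical form of the ideal for this ordering.

f_1 = xy + x + ⅘y² + y + ⅕, LT = xy.
f_2 = 3x - 6y - 9, LT = x.

S(f_1,f_2): lcm = xy. S = x + 14/5y² + 4y + ⅕.
  leading term x: subtract (⅓)·f_2 from x + 14/5y² + 4y + ⅕ → 14/5y² + 6y + 16/5
  leading term y²: no divisor's leading term divides it; move 14/5y² to the remainder.
  leading term y: no divisor's leading term divides it; move 6y to the remainder.
  leading term 1: no divisor's leading term divides it; move 16/5 to the remainder.
  remainder 14/5y² + 6y + 16/5 ≠ 0; add g_3 = 14/5y² + 6y + 16/5 to the basis.

S(f_1,g_3): lcm = xy². S = -8/7xy - 8/7x + ⅘y³ + y² + ⅕y.
  leading term xy: subtract (-8/7)·f_1 from -8/7xy - 8/7x + ⅘y³ + y² + ⅕y → ⅘y³ + 67/35y² + 47/35y + 8/35
  leading term y³: subtract (2/7y)·g_3 from ⅘y³ + 67/35y² + 47/35y + 8/35 → ⅕y² + 3/7y + 8/35
  leading term y²: subtract (1/14)·g_3 from ⅕y² + 3/7y + 8/35 → 0
  remainder 0.

S(f_2,g_3): leading monomials are coprime, so the S-polynomial reduces to 0 (Buchberger's first criterion).
Every S-polynomial of the final basis reduces to 0, so we have a Gröbner basis.
Inter-reduce: drop elements whose leading term is divisible by another's, tail-reduce, and make monic.

G = {x - 2y - 3, y² + 15/7y + 8/7}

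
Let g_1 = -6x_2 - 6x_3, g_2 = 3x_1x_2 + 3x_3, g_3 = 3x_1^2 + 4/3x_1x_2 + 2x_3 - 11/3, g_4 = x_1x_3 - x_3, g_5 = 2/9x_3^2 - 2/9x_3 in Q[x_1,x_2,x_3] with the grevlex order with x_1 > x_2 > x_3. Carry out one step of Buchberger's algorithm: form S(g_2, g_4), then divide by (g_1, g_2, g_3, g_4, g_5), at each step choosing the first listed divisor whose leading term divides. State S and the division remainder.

lcm(LM(g_2), LM(g_4)) = x_1x_2x_3.
S = (lcm/LT(g_2))·g_2 − (lcm/LT(g_4))·g_4 = x_2x_3 + x_3^2.
Reduce S modulo (g_1, g_2, g_3, g_4, g_5) in that order:
  leading term x_2x_3: subtract (-1/6x_3)·g_1 from x_2x_3 + x_3^2 → 0
The remainder is 0, so this S-polynomial contributes no new basis element.

S(g_2, g_4) = x_2x_3 + x_3^2; remainder on division = 0.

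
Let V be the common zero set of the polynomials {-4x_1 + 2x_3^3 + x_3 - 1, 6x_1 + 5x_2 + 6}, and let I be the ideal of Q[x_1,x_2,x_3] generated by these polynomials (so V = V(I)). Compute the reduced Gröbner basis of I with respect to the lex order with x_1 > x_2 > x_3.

G = {x_1 - 1/2x_3^3 - 1/4x_3 + 1/4, x_2 + 3/5x_3^3 + 3/10x_3 + 9/10}

Buchberger's algorithm terminates because the ascending chain of leading-term ideals stabilizes.

f_1 = -4x_1 + 2x_3^3 + x_3 - 1, LT = x_1.
f_2 = 6x_1 + 5x_2 + 6, LT = x_1.

S(f_1,f_2): lcm = x_1. S = -5/6x_2 - 1/2x_3^3 - 1/4x_3 - 3/4.
  leading term x_2: no divisor's leading term divides it; move -5/6x_2 to the remainder.
  leading term x_3^3: no divisor's leading term divides it; move -1/2x_3^3 to the remainder.
  leading term x_3: no divisor's leading term divides it; move -1/4x_3 to the remainder.
  leading term 1: no divisor's leading term divides it; move -3/4 to the remainder.
  remainder -5/6x_2 - 1/2x_3^3 - 1/4x_3 - 3/4 ≠ 0; add g_3 = -5/6x_2 - 1/2x_3^3 - 1/4x_3 - 3/4 to the basis.

The other S-polynomials (S(f_1,g_3), S(f_2,g_3)) all reduce to 0 modulo the current basis, so we have a Gröbner basis.
Inter-reduce: drop elements whose leading term is divisible by another's, tail-reduce, and make monic.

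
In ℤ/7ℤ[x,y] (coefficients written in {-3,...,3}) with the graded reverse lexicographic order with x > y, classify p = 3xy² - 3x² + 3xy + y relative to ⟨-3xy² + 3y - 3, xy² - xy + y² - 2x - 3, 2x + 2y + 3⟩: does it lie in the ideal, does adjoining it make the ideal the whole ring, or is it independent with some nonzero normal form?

First compute the reduced Gröbner basis of I by Buchberger's algorithm.
f_1 = -3xy² + 3y - 3, LT = xy².
f_2 = xy² - xy + y² - 2x - 3, LT = xy².
f_3 = 2x + 2y + 3, LT = x.

S(f_1,f_2): lcm = xy². S = xy - y² + 2x - y - 3.
  leading term xy: subtract (-3y)·f_3 from xy - y² + 2x - y - 3 → -2y² + 2x + y - 3
  leading term y²: no divisor's leading term divides it; move -2y² to the remainder.
  leading term x: subtract (1)·f_3 from 2x + y - 3 → -y + 1
  leading term y: no divisor's leading term divides it; move -y to the remainder.
  leading term 1: no divisor's leading term divides it; move 1 to the remainder.
  remainder -2y² - y + 1 ≠ 0; add h_4 = -2y² - y + 1 to the basis.

S(f_1,f_3): lcm = xy². S = -y³ + 2y² - y + 1.
  leading term y³: subtract (-3y)·h_4 from -y³ + 2y² - y + 1 → -y² + 2y + 1
  leading term y²: subtract (-3)·h_4 from -y² + 2y + 1 → -y - 3
  leading term y: no divisor's leading term divides it; move -y to the remainder.
  leading term 1: no divisor's leading term divides it; move -3 to the remainder.
  remainder -y - 3 ≠ 0; add h_5 = -y - 3 to the basis.

The other S-polynomials (S(f_2,f_3), S(f_1,h_4), S(f_2,h_4), S(f_3,h_4), S(f_1,h_5), S(f_2,h_5), S(f_3,h_5), S(h_4,h_5)) all reduce to 0 modulo the current basis, so we have a Gröbner basis.
Inter-reduce: drop elements whose leading term is divisible by another's, tail-reduce, and make monic.
Reduced Gröbner basis: {x + 2, y + 3}.
Label its elements g_1 = x + 2, g_2 = y + 3.

Reduce p = 3xy² - 3x² + 3xy + y modulo G:
  leading term xy²: subtract (3y²)·g_1 from 3xy² - 3x² + 3xy + y → -3x² + 3xy + y² + y
  leading term x²: subtract (-3x)·g_1 from -3x² + 3xy + y² + y → 3xy + y² - x + y
  leading term xy: subtract (3y)·g_1 from 3xy + y² - x + y → y² - x + 2y
  leading term y²: subtract (y)·g_2 from y² - x + 2y → -x - y
  leading term x: subtract (-1)·g_1 from -x - y → -y + 2
  leading term y: subtract (-1)·g_2 from -y + 2 → -2
  leading term 1: no divisor's leading term divides it; move -2 to the remainder.
  normal form = -2.
The normal form is nonzero, so p ∉ I. Since p minus its normal form lies in I, I + (p) = I + (r) where r = -2; decide whether this ideal is the whole ring.
Here r = -2 is a nonzero constant, hence a unit: 1 ∈ I + (p), the Gröbner basis of I + (p) is {1}, and the enlarged system has no common solution — adjoining p is inconsistent.

The remainder on division by a Gröbner basis is unique — it is the normal form.

Adjoining 3xy² - 3x² + 3xy + y makes the ideal the whole ring: the system is inconsistent.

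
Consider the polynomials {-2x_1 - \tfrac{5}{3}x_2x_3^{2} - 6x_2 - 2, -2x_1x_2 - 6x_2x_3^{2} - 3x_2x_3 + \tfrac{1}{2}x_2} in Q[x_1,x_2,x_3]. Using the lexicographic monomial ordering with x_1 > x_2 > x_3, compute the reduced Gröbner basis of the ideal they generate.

f_1 = -2x_1 - \tfrac{5}{3}x_2x_3^{2} - 6x_2 - 2, LT = x_1.
f_2 = -2x_1x_2 - 6x_2x_3^{2} - 3x_2x_3 + \tfrac{1}{2}x_2, LT = x_1x_2.

S(f_1,f_2): lcm = x_1x_2. S = \tfrac{5}{6}x_2^{2}x_3^{2} + 3x_2^{2} - 3x_2x_3^{2} - \tfrac{3}{2}x_2x_3 + \tfrac{5}{4}x_2.
  leading term x_2^{2}x_3^{2}: no divisor's leading term divides it; move \tfrac{5}{6}x_2^{2}x_3^{2} to the remainder.
  leading term x_2^{2}: no divisor's leading term divides it; move 3x_2^{2} to the remainder.
  leading term x_2x_3^{2}: no divisor's leading term divides it; move -3x_2x_3^{2} to the remainder.
  leading term x_2x_3: no divisor's leading term divides it; move -\tfrac{3}{2}x_2x_3 to the remainder.
  leading term x_2: no divisor's leading term divides it; move \tfrac{5}{4}x_2 to the remainder.
  remainder \tfrac{5}{6}x_2^{2}x_3^{2} + 3x_2^{2} - 3x_2x_3^{2} - \tfrac{3}{2}x_2x_3 + \tfrac{5}{4}x_2 ≠ 0; add g_3 = \tfrac{5}{6}x_2^{2}x_3^{2} + 3x_2^{2} - 3x_2x_3^{2} - \tfrac{3}{2}x_2x_3 + \tfrac{5}{4}x_2 to the basis.

The other S-polynomials (S(f_1,g_3), S(f_2,g_3)) all reduce to 0 modulo the current basis, so we have a Gröbner basis.
Inter-reduce: drop elements whose leading term is divisible by another's, tail-reduce, and make monic.

G = {x_1 + \tfrac{5}{6}x_2x_3^{2} + 3x_2 + 1, x_2^{2}x_3^{2} + \tfrac{18}{5}x_2^{2} - \tfrac{18}{5}x_2x_3^{2} - \tfrac{9}{5}x_2x_3 + \tfrac{3}{2}x_2}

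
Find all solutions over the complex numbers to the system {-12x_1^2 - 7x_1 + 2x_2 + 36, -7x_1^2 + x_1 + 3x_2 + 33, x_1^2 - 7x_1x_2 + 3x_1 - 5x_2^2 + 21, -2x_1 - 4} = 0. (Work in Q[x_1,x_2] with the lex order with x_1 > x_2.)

Compute a lex Gröbner basis by Buchberger's algorithm.
f_1 = -12x_1^2 - 7x_1 + 2x_2 + 36, LT = x_1^2.
f_2 = -7x_1^2 + x_1 + 3x_2 + 33, LT = x_1^2.
f_3 = x_1^2 - 7x_1x_2 + 3x_1 - 5x_2^2 + 21, LT = x_1^2.
f_4 = -2x_1 - 4, LT = x_1.

S(f_1,f_2): lcm = x_1^2. S = 61/84x_1 + 11/42x_2 + 12/7.
  leading term x_1: subtract (-61/168)·f_4 from 61/84x_1 + 11/42x_2 + 12/7 → 11/42x_2 + 11/42
  leading term x_2: no divisor's leading term divides it; move 11/42x_2 to the remainder.
  leading term 1: no divisor's leading term divides it; move 11/42 to the remainder.
  remainder 11/42x_2 + 11/42 ≠ 0; add h_5 = 11/42x_2 + 11/42 to the basis.

The other S-polynomials (S(f_1,f_3), S(f_1,f_4), S(f_2,f_3), S(f_2,f_4), S(f_3,f_4), S(f_1,h_5), S(f_2,h_5), S(f_3,h_5), S(f_4,h_5)) all reduce to 0 modulo the current basis, so we have a Gröbner basis.
Inter-reduce: drop elements whose leading term is divisible by another's, tail-reduce, and make monic.
Reduced Gröbner basis: {x_1 + 2, x_2 + 1}.

A lex Gröbner basis eliminates variables successively. Here x_2 + 1 depends only on x_2, with roots {-1}; lifting each root through the earlier basis elements recovers the full solutions.
  x_2 = -1: the earlier basis element becomes x_1 + 2 = 0, giving x_1 = -2 — point (-2, -1).
Substituting each solution back into the original system confirms all equations vanish.
Zero-dimensionality of the ideal guarantees finitely many solutions over ℂ.

{(-2, -1)}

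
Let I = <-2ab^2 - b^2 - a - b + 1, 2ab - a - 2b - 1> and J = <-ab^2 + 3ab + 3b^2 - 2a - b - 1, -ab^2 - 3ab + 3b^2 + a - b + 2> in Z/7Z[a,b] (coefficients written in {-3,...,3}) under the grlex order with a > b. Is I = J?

Since reduced Gröbner bases are canonical representatives of ideals under a given ordering, it suffices to compute and compare them.
Buchberger on the first generating set:
f_1 = -2ab^2 - b^2 - a - b + 1, LT = ab^2.
f_2 = 2ab - a - 2b - 1, LT = ab.

S(f_1,f_2): lcm = ab^2. S = -3ab - 2b^2 - 3a + b + 3.
  leading term ab: subtract (2)·f_2 from -3ab - 2b^2 - 3a + b + 3 → -2b^2 - a - 2b - 2
  leading term b^2: no divisor's leading term divides it; move -2b^2 to the remainder.
  leading term a: no divisor's leading term divides it; move -a to the remainder.
  leading term b: no divisor's leading term divides it; move -2b to the remainder.
  leading term 1: no divisor's leading term divides it; move -2 to the remainder.
  remainder -2b^2 - a - 2b - 2 ≠ 0; add g_3 = -2b^2 - a - 2b - 2 to the basis.

S(f_1,g_3): lcm = ab^2. S = 3a^2 - ab - 3b^2 + 3a - 3b + 3.
  leading term a^2: no divisor's leading term divides it; move 3a^2 to the remainder.
  leading term ab: subtract (3)·f_2 from -ab - 3b^2 + 3a - 3b + 3 → -3b^2 - a + 3b - 1
  leading term b^2: subtract (-2)·g_3 from -3b^2 - a + 3b - 1 → -3a - b + 2
  leading term a: no divisor's leading term divides it; move -3a to the remainder.
  leading term b: no divisor's leading term divides it; move -b to the remainder.
  leading term 1: no divisor's leading term divides it; move 2 to the remainder.
  remainder 3a^2 - 3a - b + 2 ≠ 0; add g_4 = 3a^2 - 3a - b + 2 to the basis.

S(f_2,g_3): lcm = ab^2. S = 3a^2 + 2ab - b^2 - a + 3b.
  leading term a^2: subtract (1)·g_4 from 3a^2 + 2ab - b^2 - a + 3b → 2ab - b^2 + 2a - 3b - 2
  leading term ab: subtract (1)·f_2 from 2ab - b^2 + 2a - 3b - 2 → -b^2 + 3a - b - 1
  leading term b^2: subtract (-3)·g_3 from -b^2 + 3a - b - 1 → 0
  remainder 0.

S(f_1,g_4): lcm = a^2b^2. S = -2ab^2 - 2b^3 - 3a^2 - 3ab - 3b^2 + 3a.
  leading term ab^2: subtract (1)·f_1 from -2ab^2 - 2b^3 - 3a^2 - 3ab - 3b^2 + 3a → -2b^3 - 3a^2 - 3ab - 2b^2 - 3a + b - 1
  leading term b^3: subtract (b)·g_3 from -2b^3 - 3a^2 - 3ab - 2b^2 - 3a + b - 1 → -3a^2 - 2ab - 3a + 3b - 1
  leading term a^2: subtract (-1)·g_4 from -3a^2 - 2ab - 3a + 3b - 1 → -2ab + a + 2b + 1
  leading term ab: subtract (-1)·f_2 from -2ab + a + 2b + 1 → 0
  remainder 0.

S(f_2,g_4): lcm = a^2b. S = 3a^2 - 2b^2 + 3a - 3b.
  leading term a^2: subtract (1)·g_4 from 3a^2 - 2b^2 + 3a - 3b → -2b^2 - a - 2b - 2
  leading term b^2: subtract (1)·g_3 from -2b^2 - a - 2b - 2 → 0
  remainder 0.

S(g_3,g_4): leading monomials are coprime, so the S-polynomial reduces to 0 (Buchberger's first criterion).
Every S-polynomial of the final basis reduces to 0, so we have a Gröbner basis.
Inter-reduce: drop elements whose leading term is divisible by another's, tail-reduce, and make monic.
Reduced Gröbner basis: {a^2 - a + 2b + 3, ab + 3a - b + 3, b^2 - 3a + b + 1}.

Buchberger on the second generating set:
h_1 = -ab^2 + 3ab + 3b^2 - 2a - b - 1, LT = ab^2.
h_2 = -ab^2 - 3ab + 3b^2 + a - b + 2, LT = ab^2.

S(h_1,h_2): lcm = ab^2. S = ab + 3a + 3.
  leading term ab: no divisor's leading term divides it; move ab to the remainder.
  leading term a: no divisor's leading term divides it; move 3a to the remainder.
  leading term 1: no divisor's leading term divides it; move 3 to the remainder.
  remainder ab + 3a + 3 ≠ 0; add k_3 = ab + 3a + 3 to the basis.

S(h_1,k_3): lcm = ab^2. S = ab - 3b^2 + 2a - 2b + 1.
  leading term ab: subtract (1)·k_3 from ab - 3b^2 + 2a - 2b + 1 → -3b^2 - a - 2b - 2
  leading term b^2: no divisor's leading term divides it; move -3b^2 to the remainder.
  leading term a: no divisor's leading term divides it; move -a to the remainder.
  leading term b: no divisor's leading term divides it; move -2b to the remainder.
  leading term 1: no divisor's leading term divides it; move -2 to the remainder.
  remainder -3b^2 - a - 2b - 2 ≠ 0; add k_4 = -3b^2 - a - 2b - 2 to the basis.

S(h_2,k_3): lcm = ab^2. S = -3b^2 - a - 2b - 2.
  leading term b^2: subtract (1)·k_4 from -3b^2 - a - 2b - 2 → 0
  remainder 0.

S(h_1,k_4): lcm = ab^2. S = 2a^2 + ab - 3b^2 - a + b + 1.
  leading term a^2: no divisor's leading term divides it; move 2a^2 to the remainder.
  leading term ab: subtract (1)·k_3 from ab - 3b^2 - a + b + 1 → -3b^2 + 3a + b - 2
  leading term b^2: subtract (1)·k_4 from -3b^2 + 3a + b - 2 → -3a + 3b
  leading term a: no divisor's leading term divides it; move -3a to the remainder.
  leading term b: no divisor's leading term divides it; move 3b to the remainder.
  remainder 2a^2 - 3a + 3b ≠ 0; add k_5 = 2a^2 - 3a + 3b to the basis.

S(h_2,k_4): lcm = ab^2. S = 2a^2 - 3b^2 + 3a + b - 2.
  leading term a^2: subtract (1)·k_5 from 2a^2 - 3b^2 + 3a + b - 2 → -3b^2 - a - 2b - 2
  leading term b^2: subtract (1)·k_4 from -3b^2 - a - 2b - 2 → 0
  remainder 0.

S(k_3,k_4): lcm = ab^2. S = 2a^2 - 3a + 3b.
  leading term a^2: subtract (1)·k_5 from 2a^2 - 3a + 3b → 0
  remainder 0.

S(h_1,k_5): lcm = a^2b^2. S = -3a^2b + 2ab^2 + 2b^3 + 2a^2 + ab + a.
  leading term a^2b: subtract (-3a)·k_3 from -3a^2b + 2ab^2 + 2b^3 + 2a^2 + ab + a → 2ab^2 + 2b^3 - 3a^2 + ab + 3a
  leading term ab^2: subtract (-2)·h_1 from 2ab^2 + 2b^3 - 3a^2 + ab + 3a → 2b^3 - 3a^2 - b^2 - a - 2b - 2
  leading term b^3: subtract (-3b)·k_4 from 2b^3 - 3a^2 - b^2 - a - 2b - 2 → -3a^2 - 3ab - a - b - 2
  leading term a^2: subtract (2)·k_5 from -3a^2 - 3ab - a - b - 2 → -3ab - 2a - 2
  leading term ab: subtract (-3)·k_3 from -3ab - 2a - 2 → 0
  remainder 0.

S(h_2,k_5): lcm = a^2b^2. S = 3a^2b + 2ab^2 + 2b^3 - a^2 + ab - 2a.
  leading term a^2b: subtract (3a)·k_3 from 3a^2b + 2ab^2 + 2b^3 - a^2 + ab - 2a → 2ab^2 + 2b^3 - 3a^2 + ab + 3a
  leading term ab^2: subtract (-2)·h_1 from 2ab^2 + 2b^3 - 3a^2 + ab + 3a → 2b^3 - 3a^2 - b^2 - a - 2b - 2
  leading term b^3: subtract (-3b)·k_4 from 2b^3 - 3a^2 - b^2 - a - 2b - 2 → -3a^2 - 3ab - a - b - 2
  leading term a^2: subtract (2)·k_5 from -3a^2 - 3ab - a - b - 2 → -3ab - 2a - 2
  leading term ab: subtract (-3)·k_3 from -3ab - 2a - 2 → 0
  remainder 0.

S(k_3,k_5): lcm = a^2b. S = 3a^2 - 2ab + 2b^2 + 3a.
  leading term a^2: subtract (-2)·k_5 from 3a^2 - 2ab + 2b^2 + 3a → -2ab + 2b^2 - 3a - b
  leading term ab: subtract (-2)·k_3 from -2ab + 2b^2 - 3a - b → 2b^2 + 3a - b - 1
  leading term b^2: subtract (-3)·k_4 from 2b^2 + 3a - b - 1 → 0
  remainder 0.

S(k_4,k_5): leading monomials are coprime, so the S-polynomial reduces to 0 (Buchberger's first criterion).
Every S-polynomial of the final basis reduces to 0, so we have a Gröbner basis.
Inter-reduce: drop elements whose leading term is divisible by another's, tail-reduce, and make monic.
Reduced Gröbner basis: {a^2 + 2a - 2b, ab + 3a + 3, b^2 - 2a + 3b + 3}.

The bases are distinct; the ideals are different.

No, the ideals differ.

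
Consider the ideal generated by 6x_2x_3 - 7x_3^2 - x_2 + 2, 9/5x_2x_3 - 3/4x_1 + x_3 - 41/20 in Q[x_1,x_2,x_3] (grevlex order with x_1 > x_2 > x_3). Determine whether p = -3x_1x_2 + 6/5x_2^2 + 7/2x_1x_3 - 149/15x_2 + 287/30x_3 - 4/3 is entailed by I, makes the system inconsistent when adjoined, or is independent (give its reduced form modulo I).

-3x_1x_2 + 6/5x_2^2 + 7/2x_1x_3 - 149/15x_2 + 287/30x_3 - 4/3 lies in I (it reduces to 0).

First compute the reduced Gröbner basis of I by Buchberger's algorithm.
f_1 = 6x_2x_3 - 7x_3^2 - x_2 + 2, LT = x_2x_3.
f_2 = 9/5x_2x_3 - 3/4x_1 + x_3 - 41/20, LT = x_2x_3.

S(f_1,f_2): lcm = x_2x_3. S = -7/6x_3^2 + 5/12x_1 - 1/6x_2 - 5/9x_3 + 53/36.
  leading term x_3^2: no divisor's leading term divides it; move -7/6x_3^2 to the remainder.
  leading term x_1: no divisor's leading term divides it; move 5/12x_1 to the remainder.
  leading term x_2: no divisor's leading term divides it; move -1/6x_2 to the remainder.
  leading term x_3: no divisor's leading term divides it; move -5/9x_3 to the remainder.
  leading term 1: no divisor's leading term divides it; move 53/36 to the remainder.
  remainder -7/6x_3^2 + 5/12x_1 - 1/6x_2 - 5/9x_3 + 53/36 ≠ 0; add h_3 = -7/6x_3^2 + 5/12x_1 - 1/6x_2 - 5/9x_3 + 53/36 to the basis.

S(f_1,h_3): lcm = x_2x_3^2. S = -7/6x_3^3 + 5/14x_1x_2 - 1/7x_2^2 - 9/14x_2x_3 + 53/42x_2 + 1/3x_3.
  leading term x_3^3: subtract (x_3)·h_3 from -7/6x_3^3 + 5/14x_1x_2 - 1/7x_2^2 - 9/14x_2x_3 + 53/42x_2 + 1/3x_3 → 5/14x_1x_2 - 1/7x_2^2 - 5/12x_1x_3 - 10/21x_2x_3 + 5/9x_3^2 + 53/42x_2 - 41/36x_3
  leading term x_1x_2: no divisor's leading term divides it; move 5/14x_1x_2 to the remainder.
  leading term x_2^2: no divisor's leading term divides it; move -1/7x_2^2 to the remainder.
  leading term x_1x_3: no divisor's leading term divides it; move -5/12x_1x_3 to the remainder.
  leading term x_2x_3: subtract (-5/63)·f_1 from -10/21x_2x_3 + 5/9x_3^2 + 53/42x_2 - 41/36x_3 → 149/126x_2 - 41/36x_3 + 10/63
  leading term x_2: no divisor's leading term divides it; move 149/126x_2 to the remainder.
  leading term x_3: no divisor's leading term divides it; move -41/36x_3 to the remainder.
  leading term 1: no divisor's leading term divides it; move 10/63 to the remainder.
  remainder 5/14x_1x_2 - 1/7x_2^2 - 5/12x_1x_3 + 149/126x_2 - 41/36x_3 + 10/63 ≠ 0; add h_4 = 5/14x_1x_2 - 1/7x_2^2 - 5/12x_1x_3 + 149/126x_2 - 41/36x_3 + 10/63 to the basis.

S(f_2,h_3): lcm = x_2x_3^2. S = 5/14x_1x_2 - 1/7x_2^2 - 5/12x_1x_3 - 10/21x_2x_3 + 5/9x_3^2 + 53/42x_2 - 41/36x_3.
  leading term x_1x_2: subtract (1)·h_4 from 5/14x_1x_2 - 1/7x_2^2 - 5/12x_1x_3 - 10/21x_2x_3 + 5/9x_3^2 + 53/42x_2 - 41/36x_3 → -10/21x_2x_3 + 5/9x_3^2 + 5/63x_2 - 10/63
  leading term x_2x_3: subtract (-5/63)·f_1 from -10/21x_2x_3 + 5/9x_3^2 + 5/63x_2 - 10/63 → 0
  remainder 0.

S(f_1,h_4): lcm = x_1x_2x_3. S = 2/5x_2^2x_3 - 1/6x_1x_2 - 149/45x_2x_3 + 287/90x_3^2 + 1/3x_1 - 4/9x_3.
  leading term x_2^2x_3: subtract (1/15x_2)·f_1 from 2/5x_2^2x_3 - 1/6x_1x_2 - 149/45x_2x_3 + 287/90x_3^2 + 1/3x_1 - 4/9x_3 → 7/15x_2x_3^2 - 1/6x_1x_2 + 1/15x_2^2 - 149/45x_2x_3 + 287/90x_3^2 + 1/3x_1 - 2/15x_2 - 4/9x_3
  leading term x_2x_3^2: subtract (7/90x_3)·f_1 from 7/15x_2x_3^2 - 1/6x_1x_2 + 1/15x_2^2 - 149/45x_2x_3 + 287/90x_3^2 + 1/3x_1 - 2/15x_2 - 4/9x_3 → 49/90x_3^3 - 1/6x_1x_2 + 1/15x_2^2 - 97/30x_2x_3 + 287/90x_3^2 + 1/3x_1 - 2/15x_2 - 3/5x_3
  leading term x_3^3: subtract (-7/15x_3)·h_3 from 49/90x_3^3 - 1/6x_1x_2 + 1/15x_2^2 - 97/30x_2x_3 + 287/90x_3^2 + 1/3x_1 - 2/15x_2 - 3/5x_3 → -1/6x_1x_2 + 1/15x_2^2 + 7/36x_1x_3 - 149/45x_2x_3 + 791/270x_3^2 + 1/3x_1 - 2/15x_2 + 47/540x_3
  leading term x_1x_2: subtract (-7/15)·h_4 from -1/6x_1x_2 + 1/15x_2^2 + 7/36x_1x_3 - 149/45x_2x_3 + 791/270x_3^2 + 1/3x_1 - 2/15x_2 + 47/540x_3 → -149/45x_2x_3 + 791/270x_3^2 + 1/3x_1 + 113/270x_2 - 4/9x_3 + 2/27
  leading term x_2x_3: subtract (-149/270)·f_1 from -149/45x_2x_3 + 791/270x_3^2 + 1/3x_1 + 113/270x_2 - 4/9x_3 + 2/27 → -14/15x_3^2 + 1/3x_1 - 2/15x_2 - 4/9x_3 + 53/45
  leading term x_3^2: subtract (4/5)·h_3 from -14/15x_3^2 + 1/3x_1 - 2/15x_2 - 4/9x_3 + 53/45 → 0
  remainder 0.

S(f_2,h_4): lcm = x_1x_2x_3. S = 2/5x_2^2x_3 + 7/6x_1x_3^2 - 5/12x_1^2 + 5/9x_1x_3 - 149/45x_2x_3 + 287/90x_3^2 - 41/36x_1 - 4/9x_3.
  leading term x_2^2x_3: subtract (1/15x_2)·f_1 from 2/5x_2^2x_3 + 7/6x_1x_3^2 - 5/12x_1^2 + 5/9x_1x_3 - 149/45x_2x_3 + 287/90x_3^2 - 41/36x_1 - 4/9x_3 → 7/6x_1x_3^2 + 7/15x_2x_3^2 - 5/12x_1^2 + 1/15x_2^2 + 5/9x_1x_3 - 149/45x_2x_3 + 287/90x_3^2 - 41/36x_1 - 2/15x_2 - 4/9x_3
  leading term x_1x_3^2: subtract (-x_1)·h_3 from 7/6x_1x_3^2 + 7/15x_2x_3^2 - 5/12x_1^2 + 1/15x_2^2 + 5/9x_1x_3 - 149/45x_2x_3 + 287/90x_3^2 - 41/36x_1 - 2/15x_2 - 4/9x_3 → 7/15x_2x_3^2 - 1/6x_1x_2 + 1/15x_2^2 - 149/45x_2x_3 + 287/90x_3^2 + 1/3x_1 - 2/15x_2 - 4/9x_3
  leading term x_2x_3^2: subtract (7/90x_3)·f_1 from 7/15x_2x_3^2 - 1/6x_1x_2 + 1/15x_2^2 - 149/45x_2x_3 + 287/90x_3^2 + 1/3x_1 - 2/15x_2 - 4/9x_3 → 49/90x_3^3 - 1/6x_1x_2 + 1/15x_2^2 - 97/30x_2x_3 + 287/90x_3^2 + 1/3x_1 - 2/15x_2 - 3/5x_3
  leading term x_3^3: subtract (-7/15x_3)·h_3 from 49/90x_3^3 - 1/6x_1x_2 + 1/15x_2^2 - 97/30x_2x_3 + 287/90x_3^2 + 1/3x_1 - 2/15x_2 - 3/5x_3 → -1/6x_1x_2 + 1/15x_2^2 + 7/36x_1x_3 - 149/45x_2x_3 + 791/270x_3^2 + 1/3x_1 - 2/15x_2 + 47/540x_3
  leading term x_1x_2: subtract (-7/15)·h_4 from -1/6x_1x_2 + 1/15x_2^2 + 7/36x_1x_3 - 149/45x_2x_3 + 791/270x_3^2 + 1/3x_1 - 2/15x_2 + 47/540x_3 → -149/45x_2x_3 + 791/270x_3^2 + 1/3x_1 + 113/270x_2 - 4/9x_3 + 2/27
  leading term x_2x_3: subtract (-149/270)·f_1 from -149/45x_2x_3 + 791/270x_3^2 + 1/3x_1 + 113/270x_2 - 4/9x_3 + 2/27 → -14/15x_3^2 + 1/3x_1 - 2/15x_2 - 4/9x_3 + 53/45
  leading term x_3^2: subtract (4/5)·h_3 from -14/15x_3^2 + 1/3x_1 - 2/15x_2 - 4/9x_3 + 53/45 → 0
  remainder 0.

S(h_3,h_4): leading monomials are coprime, so the S-polynomial reduces to 0 (Buchberger's first criterion).
Every S-polynomial of the final basis reduces to 0, so we have a Gröbner basis.
Inter-reduce: drop elements whose leading term is divisible by another's, tail-reduce, and make monic.
Reduced Gröbner basis: {x_1x_2 - 2/5x_2^2 - 7/6x_1x_3 + 149/45x_2 - 287/90x_3 + 4/9, x_2x_3 - 5/12x_1 + 5/9x_3 - 41/36, x_3^2 - 5/14x_1 + 1/7x_2 + 10/21x_3 - 53/42}.
Label its elements g_1 = x_1x_2 - 2/5x_2^2 - 7/6x_1x_3 + 149/45x_2 - 287/90x_3 + 4/9, g_2 = x_2x_3 - 5/12x_1 + 5/9x_3 - 41/36, g_3 = x_3^2 - 5/14x_1 + 1/7x_2 + 10/21x_3 - 53/42.

Reduce p = -3x_1x_2 + 6/5x_2^2 + 7/2x_1x_3 - 149/15x_2 + 287/30x_3 - 4/3 modulo G:
  leading term x_1x_2: subtract (-3)·g_1 from -3x_1x_2 + 6/5x_2^2 + 7/2x_1x_3 - 149/15x_2 + 287/30x_3 - 4/3 → 0
  normal form = 0.
Since the normal form is 0, p ∈ I.

Ideal membership is decidable via reduction modulo a Gröbner basis.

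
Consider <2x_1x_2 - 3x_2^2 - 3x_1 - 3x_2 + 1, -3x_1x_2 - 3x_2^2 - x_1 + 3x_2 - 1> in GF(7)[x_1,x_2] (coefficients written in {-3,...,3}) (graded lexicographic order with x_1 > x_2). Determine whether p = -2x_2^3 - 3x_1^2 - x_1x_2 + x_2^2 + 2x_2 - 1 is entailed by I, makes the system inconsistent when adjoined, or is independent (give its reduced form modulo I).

First compute the reduced Gröbner basis of I by Buchberger's algorithm.
f_1 = 2x_1x_2 - 3x_2^2 - 3x_1 - 3x_2 + 1, LT = x_1x_2.
f_2 = -3x_1x_2 - 3x_2^2 - x_1 + 3x_2 - 1, LT = x_1x_2.

S(f_1,f_2): lcm = x_1x_2. S = x_2^2 - 3x_1 + 3x_2 - 1.
  leading term x_2^2: no divisor's leading term divides it; move x_2^2 to the remainder.
  leading term x_1: no divisor's leading term divides it; move -3x_1 to the remainder.
  leading term x_2: no divisor's leading term divides it; move 3x_2 to the remainder.
  leading term 1: no divisor's leading term divides it; move -1 to the remainder.
  remainder x_2^2 - 3x_1 + 3x_2 - 1 ≠ 0; add h_3 = x_2^2 - 3x_1 + 3x_2 - 1 to the basis.

S(f_1,h_3): lcm = x_1x_2^2. S = 2x_2^3 + 3x_1^2 - x_1x_2 + 2x_2^2 + x_1 - 3x_2.
  leading term x_2^3: subtract (2x_2)·h_3 from 2x_2^3 + 3x_1^2 - x_1x_2 + 2x_2^2 + x_1 - 3x_2 → 3x_1^2 - 2x_1x_2 + 3x_2^2 + x_1 - x_2
  leading term x_1^2: no divisor's leading term divides it; move 3x_1^2 to the remainder.
  leading term x_1x_2: subtract (-1)·f_1 from -2x_1x_2 + 3x_2^2 + x_1 - x_2 → -2x_1 + 3x_2 + 1
  leading term x_1: no divisor's leading term divides it; move -2x_1 to the remainder.
  leading term x_2: no divisor's leading term divides it; move 3x_2 to the remainder.
  leading term 1: no divisor's leading term divides it; move 1 to the remainder.
  remainder 3x_1^2 - 2x_1 + 3x_2 + 1 ≠ 0; add h_4 = 3x_1^2 - 2x_1 + 3x_2 + 1 to the basis.

S(f_2,h_3): lcm = x_1x_2^2. S = x_2^3 + 3x_1^2 + 2x_1x_2 - x_2^2 + x_1 - 2x_2.
  leading term x_2^3: subtract (x_2)·h_3 from x_2^3 + 3x_1^2 + 2x_1x_2 - x_2^2 + x_1 - 2x_2 → 3x_1^2 - 2x_1x_2 + 3x_2^2 + x_1 - x_2
  leading term x_1^2: subtract (1)·h_4 from 3x_1^2 - 2x_1x_2 + 3x_2^2 + x_1 - x_2 → -2x_1x_2 + 3x_2^2 + 3x_1 + 3x_2 - 1
  leading term x_1x_2: subtract (-1)·f_1 from -2x_1x_2 + 3x_2^2 + 3x_1 + 3x_2 - 1 → 0
  remainder 0.

S(f_1,h_4): lcm = x_1^2x_2. S = 2x_1x_2^2 + 2x_1^2 - 2x_1x_2 - x_2^2 - 3x_1 + 2x_2.
  leading term x_1x_2^2: subtract (x_2)·f_1 from 2x_1x_2^2 + 2x_1^2 - 2x_1x_2 - x_2^2 - 3x_1 + 2x_2 → 3x_2^3 + 2x_1^2 + x_1x_2 + 2x_2^2 - 3x_1 + x_2
  leading term x_2^3: subtract (3x_2)·h_3 from 3x_2^3 + 2x_1^2 + x_1x_2 + 2x_2^2 - 3x_1 + x_2 → 2x_1^2 + 3x_1x_2 - 3x_1 - 3x_2
  leading term x_1^2: subtract (3)·h_4 from 2x_1^2 + 3x_1x_2 - 3x_1 - 3x_2 → 3x_1x_2 + 3x_1 + 2x_2 - 3
  leading term x_1x_2: subtract (-2)·f_1 from 3x_1x_2 + 3x_1 + 2x_2 - 3 → x_2^2 - 3x_1 + 3x_2 - 1
  leading term x_2^2: subtract (1)·h_3 from x_2^2 - 3x_1 + 3x_2 - 1 → 0
  remainder 0.

S(f_2,h_4): lcm = x_1^2x_2. S = x_1x_2^2 - 2x_1^2 + 2x_1x_2 - x_2^2 - 2x_1 + 2x_2.
  leading term x_1x_2^2: subtract (-3x_2)·f_1 from x_1x_2^2 - 2x_1^2 + 2x_1x_2 - x_2^2 - 2x_1 + 2x_2 → -2x_2^3 - 2x_1^2 - 3x_2^2 - 2x_1 - 2x_2
  leading term x_2^3: subtract (-2x_2)·h_3 from -2x_2^3 - 2x_1^2 - 3x_2^2 - 2x_1 - 2x_2 → -2x_1^2 + x_1x_2 + 3x_2^2 - 2x_1 + 3x_2
  leading term x_1^2: subtract (-3)·h_4 from -2x_1^2 + x_1x_2 + 3x_2^2 - 2x_1 + 3x_2 → x_1x_2 + 3x_2^2 - x_1 - 2x_2 + 3
  leading term x_1x_2: subtract (-3)·f_1 from x_1x_2 + 3x_2^2 - x_1 - 2x_2 + 3 → x_2^2 - 3x_1 + 3x_2 - 1
  leading term x_2^2: subtract (1)·h_3 from x_2^2 - 3x_1 + 3x_2 - 1 → 0
  remainder 0.

S(h_3,h_4): leading monomials are coprime, so the S-polynomial reduces to 0 (Buchberger's first criterion).
Every S-polynomial of the final basis reduces to 0, so we have a Gröbner basis.
Inter-reduce: drop elements whose leading term is divisible by another's, tail-reduce, and make monic.
Reduced Gröbner basis: {x_1^2 - 3x_1 + x_2 - 2, x_1x_2 + x_1 + 3x_2 - 1, x_2^2 - 3x_1 + 3x_2 - 1}.
Label its elements g_1 = x_1^2 - 3x_1 + x_2 - 2, g_2 = x_1x_2 + x_1 + 3x_2 - 1, g_3 = x_2^2 - 3x_1 + 3x_2 - 1.

Reduce p = -2x_2^3 - 3x_1^2 - x_1x_2 + x_2^2 + 2x_2 - 1 modulo G:
  leading term x_2^3: subtract (-2x_2)·g_3 from -2x_2^3 - 3x_1^2 - x_1x_2 + x_2^2 + 2x_2 - 1 → -3x_1^2 - 1
  leading term x_1^2: subtract (-3)·g_1 from -3x_1^2 - 1 → -2x_1 + 3x_2
  leading term x_1: no divisor's leading term divides it; move -2x_1 to the remainder.
  leading term x_2: no divisor's leading term divides it; move 3x_2 to the remainder.
  normal form = -2x_1 + 3x_2.
The normal form is nonzero, so p ∉ I. Since p minus its normal form lies in I, I + (p) = I + (r) where r = -2x_1 + 3x_2; decide whether this ideal is the whole ring.
Run Buchberger on G together with r (pairs among the g_i already reduce to 0 since G is a Gröbner basis):
g_1 = x_1^2 - 3x_1 + x_2 - 2, LT = x_1^2.
g_2 = x_1x_2 + x_1 + 3x_2 - 1, LT = x_1x_2.
g_3 = x_2^2 - 3x_1 + 3x_2 - 1, LT = x_2^2.
r = -2x_1 + 3x_2, LT = x_1.

S(g_1,g_2): lcm = x_1^2x_2. S = -x_1^2 + x_1x_2 + x_2^2 + x_1 - 2x_2.
  leading term x_1^2: subtract (-1)·g_1 from -x_1^2 + x_1x_2 + x_2^2 + x_1 - 2x_2 → x_1x_2 + x_2^2 - 2x_1 - x_2 - 2
  leading term x_1x_2: subtract (1)·g_2 from x_1x_2 + x_2^2 - 2x_1 - x_2 - 2 → x_2^2 - 3x_1 + 3x_2 - 1
  leading term x_2^2: subtract (1)·g_3 from x_2^2 - 3x_1 + 3x_2 - 1 → 0
  remainder 0.

S(g_1,g_3): leading monomials are coprime, so the S-polynomial reduces to 0 (Buchberger's first criterion).
S(g_1,r): lcm = x_1^2. S = -2x_1x_2 - 3x_1 + x_2 - 2.
  leading term x_1x_2: subtract (-2)·g_2 from -2x_1x_2 - 3x_1 + x_2 - 2 → -x_1 + 3
  leading term x_1: subtract (-3)·r from -x_1 + 3 → 2x_2 + 3
  leading term x_2: no divisor's leading term divides it; move 2x_2 to the remainder.
  leading term 1: no divisor's leading term divides it; move 3 to the remainder.
  remainder 2x_2 + 3 ≠ 0; add m_5 = 2x_2 + 3 to the basis.

S(g_2,g_3): lcm = x_1x_2^2. S = 3x_1^2 - 2x_1x_2 + 3x_2^2 + x_1 - x_2.
  leading term x_1^2: subtract (3)·g_1 from 3x_1^2 - 2x_1x_2 + 3x_2^2 + x_1 - x_2 → -2x_1x_2 + 3x_2^2 + 3x_1 + 3x_2 - 1
  leading term x_1x_2: subtract (-2)·g_2 from -2x_1x_2 + 3x_2^2 + 3x_1 + 3x_2 - 1 → 3x_2^2 - 2x_1 + 2x_2 - 3
  leading term x_2^2: subtract (3)·g_3 from 3x_2^2 - 2x_1 + 2x_2 - 3 → 0
  remainder 0.

S(g_2,r): lcm = x_1x_2. S = -2x_2^2 + x_1 + 3x_2 - 1.
  leading term x_2^2: subtract (-2)·g_3 from -2x_2^2 + x_1 + 3x_2 - 1 → 2x_1 + 2x_2 - 3
  leading term x_1: subtract (-1)·r from 2x_1 + 2x_2 - 3 → -2x_2 - 3
  leading term x_2: subtract (-1)·m_5 from -2x_2 - 3 → 0
  remainder 0.

S(g_3,r): leading monomials are coprime, so the S-polynomial reduces to 0 (Buchberger's first criterion).
S(g_1,m_5): leading monomials are coprime, so the S-polynomial reduces to 0 (Buchberger's first criterion).
S(g_2,m_5): lcm = x_1x_2. S = 3x_1 + 3x_2 - 1.
  leading term x_1: subtract (2)·r from 3x_1 + 3x_2 - 1 → -3x_2 - 1
  leading term x_2: subtract (2)·m_5 from -3x_2 - 1 → 0
  remainder 0.

S(g_3,m_5): lcm = x_2^2. S = -3x_1 - 2x_2 - 1.
  leading term x_1: subtract (-2)·r from -3x_1 - 2x_2 - 1 → -3x_2 - 1
  leading term x_2: subtract (2)·m_5 from -3x_2 - 1 → 0
  remainder 0.

S(r,m_5): leading monomials are coprime, so the S-polynomial reduces to 0 (Buchberger's first criterion).
Every S-polynomial of the final basis reduces to 0, so we have a Gröbner basis.
Inter-reduce: drop elements whose leading term is divisible by another's, tail-reduce, and make monic.
Reduced Gröbner basis: {x_1 - 3, x_2 - 2}.
The reduced Gröbner basis of I + (p) is {x_1 - 3, x_2 - 2} ≠ {1}, a proper ideal, so the enlarged system stays consistent: p is independent of I, with normal form -2x_1 + 3x_2.

The remainder on division by a Gröbner basis is unique — it is the normal form.

-2x_2^3 - 3x_1^2 - x_1x_2 + x_2^2 + 2x_2 - 1 is independent of I; its normal form modulo I is -2x_1 + 3x_2.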